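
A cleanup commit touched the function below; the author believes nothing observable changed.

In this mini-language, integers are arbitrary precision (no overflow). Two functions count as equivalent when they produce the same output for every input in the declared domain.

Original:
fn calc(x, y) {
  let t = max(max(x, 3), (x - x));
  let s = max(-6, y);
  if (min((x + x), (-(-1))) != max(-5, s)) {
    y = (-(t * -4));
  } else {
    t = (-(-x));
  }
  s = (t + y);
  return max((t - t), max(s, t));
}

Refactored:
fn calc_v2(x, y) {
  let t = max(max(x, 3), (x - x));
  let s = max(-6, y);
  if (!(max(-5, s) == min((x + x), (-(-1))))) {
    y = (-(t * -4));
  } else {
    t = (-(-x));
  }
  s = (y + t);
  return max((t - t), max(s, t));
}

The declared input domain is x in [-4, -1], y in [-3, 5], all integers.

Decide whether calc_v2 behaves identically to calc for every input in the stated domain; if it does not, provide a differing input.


Differences: boolean connective usage differs; also comparison usage differs — yet all 36 inputs agree.
verdict: equivalent


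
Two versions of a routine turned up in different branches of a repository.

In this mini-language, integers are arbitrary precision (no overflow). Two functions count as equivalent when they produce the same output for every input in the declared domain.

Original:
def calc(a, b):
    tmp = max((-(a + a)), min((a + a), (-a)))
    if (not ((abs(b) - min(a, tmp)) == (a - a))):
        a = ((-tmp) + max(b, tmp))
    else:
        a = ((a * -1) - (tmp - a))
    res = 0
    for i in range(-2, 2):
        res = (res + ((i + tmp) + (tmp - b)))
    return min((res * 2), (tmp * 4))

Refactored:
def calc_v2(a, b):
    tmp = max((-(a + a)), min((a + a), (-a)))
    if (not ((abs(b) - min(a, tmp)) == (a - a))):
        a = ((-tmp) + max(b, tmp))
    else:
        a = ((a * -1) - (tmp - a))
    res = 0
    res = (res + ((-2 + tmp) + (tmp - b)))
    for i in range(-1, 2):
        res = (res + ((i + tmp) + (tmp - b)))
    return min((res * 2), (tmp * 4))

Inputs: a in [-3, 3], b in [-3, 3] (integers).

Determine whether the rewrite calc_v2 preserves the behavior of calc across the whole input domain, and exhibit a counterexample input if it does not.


Reading the diff, among the changes: loop structure differs, statement counts differ, constant usage differs, arithmetic usage differs.
One worked example (a=2, b=0) — calc: tmp = -2; (not ((abs(b) - min(a, tmp)) == (a - a))) -> true; a = 2; res = 0; [i=-2]; res = -6; [i=-1]; res = -11; [i=0]; res = -15; [i=1]; res = -18; return -36; calc_v2: tmp = -2; (not ((abs(b) - min(a, tmp)) == (a - a))) -> true; a = 2; res = 0; res = -6; [i=-1]; res = -11; [i=0]; res = -15; [i=1]; res = -18; return -36; agreement on -36.
Checked all 49 inputs in the declared domain: the outputs agree on every one.
verdict: equivalent


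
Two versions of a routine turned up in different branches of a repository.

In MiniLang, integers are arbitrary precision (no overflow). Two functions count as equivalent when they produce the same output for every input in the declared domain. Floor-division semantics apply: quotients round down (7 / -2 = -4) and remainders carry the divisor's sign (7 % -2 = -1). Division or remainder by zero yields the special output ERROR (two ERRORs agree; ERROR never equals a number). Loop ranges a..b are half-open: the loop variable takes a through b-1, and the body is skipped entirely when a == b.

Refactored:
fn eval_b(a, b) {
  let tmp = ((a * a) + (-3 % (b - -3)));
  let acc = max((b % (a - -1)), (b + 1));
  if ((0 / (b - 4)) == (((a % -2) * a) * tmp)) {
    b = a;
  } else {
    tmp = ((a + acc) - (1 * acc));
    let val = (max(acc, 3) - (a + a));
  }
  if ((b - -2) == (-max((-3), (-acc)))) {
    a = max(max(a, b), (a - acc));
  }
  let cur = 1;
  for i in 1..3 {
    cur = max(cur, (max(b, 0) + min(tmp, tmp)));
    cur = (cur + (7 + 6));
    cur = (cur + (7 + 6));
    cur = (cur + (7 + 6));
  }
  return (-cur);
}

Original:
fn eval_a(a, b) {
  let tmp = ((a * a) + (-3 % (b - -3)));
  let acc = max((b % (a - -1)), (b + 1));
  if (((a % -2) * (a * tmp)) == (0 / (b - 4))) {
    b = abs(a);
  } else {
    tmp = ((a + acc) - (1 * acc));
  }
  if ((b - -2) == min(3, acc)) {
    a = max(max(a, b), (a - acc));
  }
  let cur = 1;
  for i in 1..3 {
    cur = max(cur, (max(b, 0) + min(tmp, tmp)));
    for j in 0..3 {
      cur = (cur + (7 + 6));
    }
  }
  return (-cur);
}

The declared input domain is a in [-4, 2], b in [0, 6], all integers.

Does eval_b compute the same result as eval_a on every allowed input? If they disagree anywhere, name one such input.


Evaluate both at a=-4, b=0.
eval_a: tmp := 16 | acc := 1 | (((a % -2) * (a * tmp)) == (0 / (b - 4))): true | b := 4 | ((b - -2) == min(3, acc)): false | cur := 1 | iter i=1: | cur := 20 | iter j=0: | cur := 33 | iter j=1: | cur := 46 | iter j=2: | cur := 59 | iter i=2: | cur := 59 | iter j=0: | cur := 72 | iter j=1: | cur := 85 | iter j=2: | cur := 98 | result -98
eval_b: tmp := 16 | acc := 1 | ((0 / (b - 4)) == (((a % -2) * a) * tmp)): true | b := -4 | ((b - -2) == (-max((-3), (-acc)))): false | cur := 1 | iter i=1: | cur := 16 | cur := 29 | cur := 42 | cur := 55 | iter i=2: | cur := 55 | cur := 68 | cur := 81 | cur := 94 | result -94
-98 != -94, so the rewrite changes behavior.
verdict: not equivalent; witness: a=-4, b=0


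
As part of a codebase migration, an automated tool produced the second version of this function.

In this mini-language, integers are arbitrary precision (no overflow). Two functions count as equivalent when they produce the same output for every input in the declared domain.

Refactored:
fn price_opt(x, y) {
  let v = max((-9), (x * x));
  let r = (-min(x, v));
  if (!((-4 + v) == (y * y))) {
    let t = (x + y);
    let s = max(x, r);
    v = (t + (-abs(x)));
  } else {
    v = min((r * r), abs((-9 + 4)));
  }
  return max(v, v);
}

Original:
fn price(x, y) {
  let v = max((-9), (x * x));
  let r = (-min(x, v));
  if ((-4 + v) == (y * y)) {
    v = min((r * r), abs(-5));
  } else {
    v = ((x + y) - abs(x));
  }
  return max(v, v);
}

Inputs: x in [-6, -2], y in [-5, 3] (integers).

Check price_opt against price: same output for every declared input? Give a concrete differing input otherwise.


Differences: boolean connective usage differs, and local variable names differ, and arithmetic usage differs, and statement counts differ, and constant usage differs, and min/max/abs usage differs — yet all 45 inputs agree.
verdict: equivalent


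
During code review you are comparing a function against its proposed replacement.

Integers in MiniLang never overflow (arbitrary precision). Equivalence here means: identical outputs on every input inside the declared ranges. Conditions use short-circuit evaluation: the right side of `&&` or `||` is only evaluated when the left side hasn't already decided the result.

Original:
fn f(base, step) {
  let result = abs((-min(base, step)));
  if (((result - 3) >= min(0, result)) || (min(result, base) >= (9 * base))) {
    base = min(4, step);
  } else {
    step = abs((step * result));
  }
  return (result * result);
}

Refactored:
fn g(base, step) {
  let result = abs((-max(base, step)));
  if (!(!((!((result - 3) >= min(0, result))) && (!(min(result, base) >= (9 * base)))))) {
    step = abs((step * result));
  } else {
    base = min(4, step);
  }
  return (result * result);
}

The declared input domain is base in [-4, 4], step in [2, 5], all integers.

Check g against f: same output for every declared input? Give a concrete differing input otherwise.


Try base=-4, step=2.
f: result=4, then (((result - 3) >= min(0, result)) || (min(result, base) >= (9 * base))) is true, then base=2, then returns 16
g: result=2, then (!(!((!((result - 3) >= min(0, result))) && (!(min(result, base) >= (9 * base)))))) is false, then base=2, then returns 4
16 != 4, so the rewrite changes behavior.
verdict: not equivalent; witness: base=-4, step=2


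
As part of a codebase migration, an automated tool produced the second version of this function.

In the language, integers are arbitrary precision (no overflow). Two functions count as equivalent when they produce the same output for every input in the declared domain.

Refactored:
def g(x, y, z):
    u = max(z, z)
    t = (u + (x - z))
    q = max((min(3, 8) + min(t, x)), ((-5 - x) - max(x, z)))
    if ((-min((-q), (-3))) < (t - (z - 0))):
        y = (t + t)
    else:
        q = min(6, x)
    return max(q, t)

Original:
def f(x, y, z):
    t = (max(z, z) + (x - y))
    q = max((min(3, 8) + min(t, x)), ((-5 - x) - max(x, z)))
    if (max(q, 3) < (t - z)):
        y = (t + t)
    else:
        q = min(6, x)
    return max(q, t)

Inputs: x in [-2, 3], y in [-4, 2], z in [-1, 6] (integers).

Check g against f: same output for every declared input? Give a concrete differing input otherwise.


Take x=-2, y=-4, z=-1.
f: t := 1 | q := 1 | (max(q, 3) < (t - z)): false | q := -2 | result 1
g: u := -1 | t := -2 | q := 1 | ((-min((-q), (-3))) < (t - (z - 0))): false | q := -2 | result -2
1 != -2, so the rewrite changes behavior.
verdict: not equivalent; witness: x=-2, y=-4, z=-1


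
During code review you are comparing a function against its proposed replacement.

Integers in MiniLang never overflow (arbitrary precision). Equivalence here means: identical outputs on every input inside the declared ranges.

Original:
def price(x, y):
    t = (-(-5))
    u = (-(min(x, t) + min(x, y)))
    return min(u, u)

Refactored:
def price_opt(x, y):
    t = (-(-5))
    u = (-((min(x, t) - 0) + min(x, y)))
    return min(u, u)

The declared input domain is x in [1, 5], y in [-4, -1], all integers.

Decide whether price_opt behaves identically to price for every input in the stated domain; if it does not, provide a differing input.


Although constant usage differs, and arithmetic usage differs, 20/20 inputs agree.
verdict: equivalent


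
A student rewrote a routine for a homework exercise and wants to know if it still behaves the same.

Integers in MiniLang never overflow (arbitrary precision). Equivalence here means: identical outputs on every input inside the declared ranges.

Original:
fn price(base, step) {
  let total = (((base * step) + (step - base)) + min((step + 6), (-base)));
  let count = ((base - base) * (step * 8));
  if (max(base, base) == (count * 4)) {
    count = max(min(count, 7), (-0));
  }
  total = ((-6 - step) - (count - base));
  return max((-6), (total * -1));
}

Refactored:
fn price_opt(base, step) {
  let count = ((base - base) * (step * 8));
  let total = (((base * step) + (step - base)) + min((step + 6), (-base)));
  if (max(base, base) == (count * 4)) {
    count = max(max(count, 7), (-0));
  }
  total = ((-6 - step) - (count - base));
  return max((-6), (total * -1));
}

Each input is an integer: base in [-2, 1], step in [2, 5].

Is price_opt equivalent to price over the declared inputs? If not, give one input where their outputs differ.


Not equivalent: base=0, step=2 separates them (8 vs 15).
price: total = 2; count = 0; (max(base, base) == (count * 4)) -> true; count = 0; total = -8; return 8
price_opt: count = 0; total = 2; (max(base, base) == (count * 4)) -> true; count = 7; total = -15; return 15
verdict: not equivalent; witness: base=0, step=2


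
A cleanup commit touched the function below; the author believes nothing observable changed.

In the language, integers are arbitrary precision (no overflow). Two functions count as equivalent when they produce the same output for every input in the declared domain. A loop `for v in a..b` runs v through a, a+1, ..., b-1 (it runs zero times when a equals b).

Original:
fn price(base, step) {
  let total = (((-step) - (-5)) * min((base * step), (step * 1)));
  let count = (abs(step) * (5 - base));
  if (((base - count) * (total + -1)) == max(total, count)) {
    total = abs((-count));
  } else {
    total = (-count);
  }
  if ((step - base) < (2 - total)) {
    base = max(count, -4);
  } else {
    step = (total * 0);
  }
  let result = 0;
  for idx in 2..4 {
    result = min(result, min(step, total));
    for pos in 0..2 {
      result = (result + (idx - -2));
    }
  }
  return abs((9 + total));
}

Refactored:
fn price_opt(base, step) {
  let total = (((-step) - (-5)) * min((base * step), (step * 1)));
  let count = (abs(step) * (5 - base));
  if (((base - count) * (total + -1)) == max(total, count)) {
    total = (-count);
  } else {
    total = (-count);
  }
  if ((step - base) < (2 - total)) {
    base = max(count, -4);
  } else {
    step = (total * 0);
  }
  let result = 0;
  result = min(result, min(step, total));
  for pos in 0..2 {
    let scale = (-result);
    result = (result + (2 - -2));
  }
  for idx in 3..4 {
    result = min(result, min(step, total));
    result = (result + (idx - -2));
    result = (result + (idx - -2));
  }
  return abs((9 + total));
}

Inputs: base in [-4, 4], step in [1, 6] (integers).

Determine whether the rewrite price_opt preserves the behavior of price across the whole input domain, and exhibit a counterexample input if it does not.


There is a counterexample at base=0, step=1: 14 on one side, 4 on the other.
price: total becomes 0; next count becomes 5; next (((base - count) * (total + -1)) == max(total, count)) evaluates to true; next total becomes 5; next ((step - base) < (2 - total)) evaluates to false; next step becomes 0; next result becomes 0; next at idx=2:; next result becomes 0; next at pos=0:; next result becomes 4; next at pos=1:; next result becomes 8; next at idx=3:; next result becomes 0; next at pos=0:; next result becomes 5; next at pos=1:; next result becomes 10; next final value 14
price_opt: total becomes 0; next count becomes 5; next (((base - count) * (total + -1)) == max(total, count)) evaluates to true; next total becomes -5; next ((step - base) < (2 - total)) evaluates to true; next base becomes 5; next result becomes 0; next result becomes -5; next at pos=0:; next scale becomes 5; next result becomes -1; next at pos=1:; next scale becomes 1; next result becomes 3; next at idx=3:; next result becomes -5; next result becomes 0; next result becomes 5; next final value 4
verdict: not equivalent; witness: base=0, step=1


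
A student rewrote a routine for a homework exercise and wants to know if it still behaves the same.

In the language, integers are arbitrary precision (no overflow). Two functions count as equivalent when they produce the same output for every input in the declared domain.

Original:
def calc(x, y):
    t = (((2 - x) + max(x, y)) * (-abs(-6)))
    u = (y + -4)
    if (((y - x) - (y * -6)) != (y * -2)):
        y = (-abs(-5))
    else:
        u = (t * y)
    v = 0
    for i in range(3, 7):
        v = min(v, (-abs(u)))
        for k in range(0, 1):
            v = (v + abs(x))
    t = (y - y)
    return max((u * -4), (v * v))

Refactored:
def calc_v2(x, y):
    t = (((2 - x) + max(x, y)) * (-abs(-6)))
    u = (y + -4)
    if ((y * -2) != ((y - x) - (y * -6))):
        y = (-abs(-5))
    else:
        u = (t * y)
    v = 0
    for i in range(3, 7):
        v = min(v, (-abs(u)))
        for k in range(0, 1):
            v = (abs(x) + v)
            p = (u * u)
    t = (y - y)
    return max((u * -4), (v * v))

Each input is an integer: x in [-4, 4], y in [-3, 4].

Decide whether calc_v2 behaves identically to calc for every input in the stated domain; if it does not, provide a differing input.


Although statement counts differ; local variable names differ; arithmetic usage differs, 72/72 inputs agree.
verdict: equivalent


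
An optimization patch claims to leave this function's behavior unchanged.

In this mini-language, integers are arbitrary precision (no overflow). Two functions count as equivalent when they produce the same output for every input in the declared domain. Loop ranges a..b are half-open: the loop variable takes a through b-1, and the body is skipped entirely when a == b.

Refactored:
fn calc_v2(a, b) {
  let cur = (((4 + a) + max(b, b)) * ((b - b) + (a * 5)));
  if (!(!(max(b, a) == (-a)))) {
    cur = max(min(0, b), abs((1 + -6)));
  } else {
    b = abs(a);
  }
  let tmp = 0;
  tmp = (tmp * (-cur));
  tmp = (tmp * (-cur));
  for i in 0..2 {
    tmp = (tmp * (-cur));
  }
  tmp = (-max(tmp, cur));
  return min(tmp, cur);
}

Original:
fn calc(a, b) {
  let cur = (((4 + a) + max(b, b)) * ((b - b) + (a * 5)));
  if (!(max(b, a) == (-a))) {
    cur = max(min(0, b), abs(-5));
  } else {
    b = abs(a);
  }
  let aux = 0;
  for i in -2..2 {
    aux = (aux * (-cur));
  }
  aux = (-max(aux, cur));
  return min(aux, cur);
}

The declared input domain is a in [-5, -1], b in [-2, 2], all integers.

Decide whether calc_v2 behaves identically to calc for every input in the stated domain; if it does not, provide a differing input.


Take a=-5, b=-2.
calc: cur=75, then (!(max(b, a) == (-a))) is true, then cur=5, then aux=0, then (i=-2), then aux=0, then (i=-1), then aux=0, then (i=0), then aux=0, then (i=1), then aux=0, then aux=-5, then returns -5
calc_v2: cur=75, then (!(!(max(b, a) == (-a)))) is false, then b=5, then tmp=0, then tmp=0, then tmp=0, then (i=0), then tmp=0, then (i=1), then tmp=0, then tmp=-75, then returns -75
-5 != -75, so the rewrite changes behavior.
verdict: not equivalent; witness: a=-5, b=-2


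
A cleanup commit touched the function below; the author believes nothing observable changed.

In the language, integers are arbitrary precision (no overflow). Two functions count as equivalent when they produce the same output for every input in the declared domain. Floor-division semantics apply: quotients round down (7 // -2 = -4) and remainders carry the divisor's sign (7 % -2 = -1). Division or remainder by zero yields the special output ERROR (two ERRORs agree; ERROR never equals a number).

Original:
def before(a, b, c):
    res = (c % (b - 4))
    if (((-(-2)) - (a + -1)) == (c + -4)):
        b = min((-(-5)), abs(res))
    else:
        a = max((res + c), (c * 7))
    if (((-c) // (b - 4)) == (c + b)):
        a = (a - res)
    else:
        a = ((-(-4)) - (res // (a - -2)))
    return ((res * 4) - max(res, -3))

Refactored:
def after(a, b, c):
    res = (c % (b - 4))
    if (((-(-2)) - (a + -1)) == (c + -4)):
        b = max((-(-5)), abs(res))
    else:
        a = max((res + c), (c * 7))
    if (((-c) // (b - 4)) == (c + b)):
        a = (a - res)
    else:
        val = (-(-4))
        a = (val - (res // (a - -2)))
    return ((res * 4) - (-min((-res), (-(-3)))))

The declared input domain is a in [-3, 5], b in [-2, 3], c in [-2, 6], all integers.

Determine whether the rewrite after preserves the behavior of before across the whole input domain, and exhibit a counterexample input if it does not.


Run the pair on a=1, b=-1, c=6.
before: res=-4, then (((-(-2)) - (a + -1)) == (c + -4)) is true, then b=4, then a zero divisor aborts: ERROR
after: res=-4, then (((-(-2)) - (a + -1)) == (c + -4)) is true, then b=5, then (((-c) // (b - 4)) == (c + b)) is false, then val=4, then a=6, then returns -13
ERROR != -13, so the rewrite changes behavior.
verdict: not equivalent; witness: a=1, b=-1, c=6


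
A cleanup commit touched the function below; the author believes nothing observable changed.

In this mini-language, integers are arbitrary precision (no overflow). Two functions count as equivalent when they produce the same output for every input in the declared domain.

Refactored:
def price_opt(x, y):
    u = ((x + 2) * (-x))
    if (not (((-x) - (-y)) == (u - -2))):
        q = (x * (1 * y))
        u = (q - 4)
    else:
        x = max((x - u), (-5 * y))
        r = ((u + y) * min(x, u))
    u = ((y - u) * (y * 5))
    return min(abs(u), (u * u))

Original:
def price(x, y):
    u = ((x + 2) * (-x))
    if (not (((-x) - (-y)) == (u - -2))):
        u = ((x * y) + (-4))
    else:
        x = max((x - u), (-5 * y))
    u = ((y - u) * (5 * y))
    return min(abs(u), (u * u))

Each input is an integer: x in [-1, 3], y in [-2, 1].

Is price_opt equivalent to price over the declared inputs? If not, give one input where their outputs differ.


Differences: statement counts differ; and local variable names differ; and arithmetic usage differs; and min/max/abs usage differs; and constant usage differs — yet all 20 inputs agree.
verdict: equivalent


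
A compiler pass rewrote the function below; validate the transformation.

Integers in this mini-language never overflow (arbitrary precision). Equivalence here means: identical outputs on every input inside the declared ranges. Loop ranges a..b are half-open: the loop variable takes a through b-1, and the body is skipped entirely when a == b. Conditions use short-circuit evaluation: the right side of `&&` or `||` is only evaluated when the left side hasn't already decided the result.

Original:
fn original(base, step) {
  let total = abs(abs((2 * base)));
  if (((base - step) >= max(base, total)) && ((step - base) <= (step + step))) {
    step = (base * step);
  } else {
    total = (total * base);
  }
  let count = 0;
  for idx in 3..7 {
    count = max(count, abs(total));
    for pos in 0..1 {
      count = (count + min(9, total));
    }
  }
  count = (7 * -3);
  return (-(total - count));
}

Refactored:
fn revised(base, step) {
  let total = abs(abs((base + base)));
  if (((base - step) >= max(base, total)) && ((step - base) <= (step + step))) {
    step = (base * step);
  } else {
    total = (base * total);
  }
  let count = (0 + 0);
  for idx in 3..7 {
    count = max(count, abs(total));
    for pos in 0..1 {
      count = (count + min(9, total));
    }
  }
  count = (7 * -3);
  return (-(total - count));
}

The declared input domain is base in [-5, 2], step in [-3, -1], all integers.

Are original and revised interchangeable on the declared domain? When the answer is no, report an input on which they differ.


Behavior is preserved: although constant usage differs, and arithmetic usage differs, the outputs never diverge.
One worked example (base=2, step=-1) — original: total=4, then (((base - step) >= max(base, total)) && ((step - base) <= (step + step))) is false, then total=8, then count=0, then (idx=3), then count=8, then (pos=0), then count=16, then (idx=4), then count=16, then (pos=0), then count=24, then (idx=5), then count=24, then (pos=0), then count=32, then (idx=6), then count=32, then (pos=0), then count=40, then count=-21, then returns -29; revised: total=4, then (((base - step) >= max(base, total)) && ((step - base) <= (step + step))) is false, then total=8, then count=0, then (idx=3), then count=8, then (pos=0), then count=16, then (idx=4), then count=16, then (pos=0), then count=24, then (idx=5), then count=24, then (pos=0), then count=32, then (idx=6), then count=32, then (pos=0), then count=40, then count=-21, then returns -29; agreement on -29.
An exhaustive pass over the 24 declared inputs shows identical outputs.
verdict: equivalent


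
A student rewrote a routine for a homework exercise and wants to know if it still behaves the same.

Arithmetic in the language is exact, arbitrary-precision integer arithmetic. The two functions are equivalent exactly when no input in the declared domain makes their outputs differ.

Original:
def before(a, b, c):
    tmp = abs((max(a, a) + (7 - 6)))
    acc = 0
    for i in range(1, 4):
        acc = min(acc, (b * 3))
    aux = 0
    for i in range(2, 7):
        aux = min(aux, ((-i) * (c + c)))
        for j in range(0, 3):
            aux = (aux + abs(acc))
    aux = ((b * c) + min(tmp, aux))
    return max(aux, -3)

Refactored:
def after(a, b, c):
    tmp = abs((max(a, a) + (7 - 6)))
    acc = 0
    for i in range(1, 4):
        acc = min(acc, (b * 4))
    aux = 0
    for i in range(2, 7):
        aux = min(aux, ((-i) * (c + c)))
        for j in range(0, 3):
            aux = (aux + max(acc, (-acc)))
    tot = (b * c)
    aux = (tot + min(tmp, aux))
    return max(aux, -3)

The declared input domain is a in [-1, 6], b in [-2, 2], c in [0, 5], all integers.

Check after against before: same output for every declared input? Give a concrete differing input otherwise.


Run the pair on a=-1, b=-1, c=1.
before: tmp becomes 0; next acc becomes 0; next at i=1:; next acc becomes -3; next at i=2:; next acc becomes -3; next at i=3:; next acc becomes -3; next aux becomes 0; next at i=2:; next aux becomes -4; next at j=0:; next aux becomes -1; next at j=1:; next aux becomes 2; next at j=2:; next aux becomes 5; next at i=3:; next aux becomes -6; next at j=0:; next aux becomes -3; next at j=1:; next aux becomes 0; next at j=2:; next aux becomes 3; next at i=4:; next aux becomes -8; next at j=0:; next aux becomes -5; next at j=1:; next aux becomes -2; next at j=2:; next aux becomes 1; next at i=5:; next aux becomes -10; next at j=0:; next aux becomes -7; next at j=1:; next aux becomes -4; next at j=2:; next aux becomes -1; next at i=6:; next aux becomes -12; next at j=0:; next aux becomes -9; next at j=1:; next aux becomes -6; next at j=2:; next aux becomes -3; next aux becomes -4; next final value -3
after: tmp becomes 0; next acc becomes 0; next at i=1:; next acc becomes -4; next at i=2:; next acc becomes -4; next at i=3:; next acc becomes -4; next aux becomes 0; next at i=2:; next aux becomes -4; next at j=0:; next aux becomes 0; next at j=1:; next aux becomes 4; next at j=2:; next aux becomes 8; next at i=3:; next aux becomes -6; next at j=0:; next aux becomes -2; next at j=1:; next aux becomes 2; next at j=2:; next aux becomes 6; next at i=4:; next aux becomes -8; next at j=0:; next aux becomes -4; next at j=1:; next aux becomes 0; next at j=2:; next aux becomes 4; next at i=5:; next aux becomes -10; next at j=0:; next aux becomes -6; next at j=1:; next aux becomes -2; next at j=2:; next aux becomes 2; next at i=6:; next aux becomes -12; next at j=0:; next aux becomes -8; next at j=1:; next aux becomes -4; next at j=2:; next aux becomes 0; next tot becomes -1; next aux becomes -1; next final value -1
-3 against -1: the behavior changed.
verdict: not equivalent; witness: a=-1, b=-1, c=1


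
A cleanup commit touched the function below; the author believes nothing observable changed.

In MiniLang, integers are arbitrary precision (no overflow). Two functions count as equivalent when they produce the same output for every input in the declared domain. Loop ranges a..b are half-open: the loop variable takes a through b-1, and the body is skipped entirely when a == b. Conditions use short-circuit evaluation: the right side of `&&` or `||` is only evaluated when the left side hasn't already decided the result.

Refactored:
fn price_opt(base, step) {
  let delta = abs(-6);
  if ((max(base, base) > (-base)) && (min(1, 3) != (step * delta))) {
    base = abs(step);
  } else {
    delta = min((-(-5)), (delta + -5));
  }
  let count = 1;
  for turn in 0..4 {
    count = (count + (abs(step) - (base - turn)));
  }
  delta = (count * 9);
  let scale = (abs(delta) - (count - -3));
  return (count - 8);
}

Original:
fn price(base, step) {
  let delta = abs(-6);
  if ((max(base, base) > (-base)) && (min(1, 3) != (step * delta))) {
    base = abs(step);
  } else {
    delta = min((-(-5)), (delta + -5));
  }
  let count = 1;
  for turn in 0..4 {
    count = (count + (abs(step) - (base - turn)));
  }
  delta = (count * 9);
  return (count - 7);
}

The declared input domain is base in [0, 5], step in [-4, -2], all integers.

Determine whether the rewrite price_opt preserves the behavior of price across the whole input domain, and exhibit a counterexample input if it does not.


There is a counterexample at base=0, step=-4: 16 on one side, 15 on the other.
price: delta becomes 6; next ((max(base, base) > (-base)) && (min(1, 3) != (step * delta))) evaluates to false; next delta becomes 1; next count becomes 1; next at turn=0:; next count becomes 5; next at turn=1:; next count becomes 10; next at turn=2:; next count becomes 16; next at turn=3:; next count becomes 23; next delta becomes 207; next final value 16
price_opt: delta becomes 6; next ((max(base, base) > (-base)) && (min(1, 3) != (step * delta))) evaluates to false; next delta becomes 1; next count becomes 1; next at turn=0:; next count becomes 5; next at turn=1:; next count becomes 10; next at turn=2:; next count becomes 16; next at turn=3:; next count becomes 23; next delta becomes 207; next scale becomes 181; next final value 15
verdict: not equivalent; witness: base=0, step=-4


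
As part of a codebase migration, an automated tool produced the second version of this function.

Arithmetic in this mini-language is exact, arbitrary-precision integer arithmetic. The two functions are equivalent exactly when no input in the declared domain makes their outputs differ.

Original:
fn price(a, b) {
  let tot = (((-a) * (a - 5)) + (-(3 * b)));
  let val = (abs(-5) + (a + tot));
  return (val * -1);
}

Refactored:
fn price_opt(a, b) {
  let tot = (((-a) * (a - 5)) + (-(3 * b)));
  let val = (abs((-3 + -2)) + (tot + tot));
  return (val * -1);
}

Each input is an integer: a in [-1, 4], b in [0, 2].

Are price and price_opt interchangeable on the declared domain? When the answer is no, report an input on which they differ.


Run the pair on a=-1, b=0.
price: tot := -6 | val := -2 | result 2
price_opt: tot := -6 | val := -7 | result 7
2 != 7, so the rewrite changes behavior.
verdict: not equivalent; witness: a=-1, b=0


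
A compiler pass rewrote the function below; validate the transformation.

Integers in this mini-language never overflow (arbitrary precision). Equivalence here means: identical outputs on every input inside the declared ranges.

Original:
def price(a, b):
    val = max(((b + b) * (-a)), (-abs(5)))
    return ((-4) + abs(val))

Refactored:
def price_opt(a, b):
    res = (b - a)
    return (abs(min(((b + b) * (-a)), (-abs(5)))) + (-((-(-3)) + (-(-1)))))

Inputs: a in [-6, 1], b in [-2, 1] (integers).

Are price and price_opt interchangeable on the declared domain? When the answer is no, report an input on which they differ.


Not equivalent: a=-6, b=-2 separates them (1 vs 20).
price: val = -5; return 1
price_opt: res = 4; return 20
verdict: not equivalent; witness: a=-6, b=-2


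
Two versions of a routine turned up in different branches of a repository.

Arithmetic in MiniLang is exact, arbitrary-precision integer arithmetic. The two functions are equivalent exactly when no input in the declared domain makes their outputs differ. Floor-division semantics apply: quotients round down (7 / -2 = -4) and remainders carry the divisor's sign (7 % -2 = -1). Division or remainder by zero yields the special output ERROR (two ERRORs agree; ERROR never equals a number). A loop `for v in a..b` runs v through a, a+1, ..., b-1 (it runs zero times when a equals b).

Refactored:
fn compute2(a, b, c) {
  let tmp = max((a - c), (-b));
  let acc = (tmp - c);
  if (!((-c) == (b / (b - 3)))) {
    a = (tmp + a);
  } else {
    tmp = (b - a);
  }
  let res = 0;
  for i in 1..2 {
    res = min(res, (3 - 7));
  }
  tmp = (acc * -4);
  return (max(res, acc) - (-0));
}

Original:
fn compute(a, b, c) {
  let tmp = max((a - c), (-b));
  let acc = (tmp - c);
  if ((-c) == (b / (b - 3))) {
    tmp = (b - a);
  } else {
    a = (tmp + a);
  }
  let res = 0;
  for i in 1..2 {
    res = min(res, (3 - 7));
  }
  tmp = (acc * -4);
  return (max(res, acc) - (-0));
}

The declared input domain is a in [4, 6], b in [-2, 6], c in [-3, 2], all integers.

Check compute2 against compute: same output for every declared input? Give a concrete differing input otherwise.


The two are interchangeable: boolean connective usage differs, and every declared input agrees.
Spot check at a=4, b=3, c=1 — compute: tmp becomes 3; next acc becomes 2; next hits division by zero so the output is ERROR. compute2: tmp becomes 3; next acc becomes 2; next hits division by zero so the output is ERROR. Both give ERROR.
Checked all 162 inputs in the declared domain: the outputs agree on every one.
verdict: equivalent


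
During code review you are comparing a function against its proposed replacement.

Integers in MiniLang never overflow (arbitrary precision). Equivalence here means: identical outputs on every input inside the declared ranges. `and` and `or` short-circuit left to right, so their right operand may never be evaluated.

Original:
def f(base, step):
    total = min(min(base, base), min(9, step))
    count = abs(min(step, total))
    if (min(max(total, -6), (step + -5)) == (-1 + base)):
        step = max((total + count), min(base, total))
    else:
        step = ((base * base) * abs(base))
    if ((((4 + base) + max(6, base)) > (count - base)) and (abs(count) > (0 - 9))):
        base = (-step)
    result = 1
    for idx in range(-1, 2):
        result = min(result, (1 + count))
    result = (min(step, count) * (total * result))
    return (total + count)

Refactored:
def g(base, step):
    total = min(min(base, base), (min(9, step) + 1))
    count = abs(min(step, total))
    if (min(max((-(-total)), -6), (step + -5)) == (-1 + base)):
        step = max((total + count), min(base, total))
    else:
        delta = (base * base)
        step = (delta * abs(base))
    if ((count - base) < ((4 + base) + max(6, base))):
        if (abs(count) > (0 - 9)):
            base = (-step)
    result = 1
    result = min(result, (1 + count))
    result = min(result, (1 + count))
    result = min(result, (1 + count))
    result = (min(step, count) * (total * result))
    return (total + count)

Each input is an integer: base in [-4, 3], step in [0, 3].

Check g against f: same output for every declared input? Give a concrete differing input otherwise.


On input base=1, step=0, f returns 0 while g returns 1.
verdict: not equivalent; witness: base=1, step=0


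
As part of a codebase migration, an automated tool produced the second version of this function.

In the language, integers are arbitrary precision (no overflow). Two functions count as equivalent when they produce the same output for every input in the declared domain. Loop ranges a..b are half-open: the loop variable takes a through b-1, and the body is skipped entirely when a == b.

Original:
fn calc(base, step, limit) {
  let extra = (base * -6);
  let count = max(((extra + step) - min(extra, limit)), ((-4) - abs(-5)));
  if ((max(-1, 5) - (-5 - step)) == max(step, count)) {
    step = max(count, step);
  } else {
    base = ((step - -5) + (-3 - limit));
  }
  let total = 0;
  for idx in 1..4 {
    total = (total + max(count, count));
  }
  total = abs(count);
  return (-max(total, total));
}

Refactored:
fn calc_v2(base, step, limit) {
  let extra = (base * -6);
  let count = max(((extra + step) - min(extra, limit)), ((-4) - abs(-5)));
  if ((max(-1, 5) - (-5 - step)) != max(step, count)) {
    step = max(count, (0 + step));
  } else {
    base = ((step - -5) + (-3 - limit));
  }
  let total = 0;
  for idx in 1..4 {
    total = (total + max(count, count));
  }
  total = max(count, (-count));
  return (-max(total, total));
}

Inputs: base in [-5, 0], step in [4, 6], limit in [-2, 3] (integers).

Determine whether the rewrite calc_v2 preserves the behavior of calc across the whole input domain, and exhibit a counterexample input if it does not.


Although `((max(-1, 5) - (-5 - step)) == max(step, count))` became `((max(-1, 5) - (-5 - step)) != max(step, count))`, no input in the stated domain can expose it; all 108 inputs agree.
verdict: equivalent


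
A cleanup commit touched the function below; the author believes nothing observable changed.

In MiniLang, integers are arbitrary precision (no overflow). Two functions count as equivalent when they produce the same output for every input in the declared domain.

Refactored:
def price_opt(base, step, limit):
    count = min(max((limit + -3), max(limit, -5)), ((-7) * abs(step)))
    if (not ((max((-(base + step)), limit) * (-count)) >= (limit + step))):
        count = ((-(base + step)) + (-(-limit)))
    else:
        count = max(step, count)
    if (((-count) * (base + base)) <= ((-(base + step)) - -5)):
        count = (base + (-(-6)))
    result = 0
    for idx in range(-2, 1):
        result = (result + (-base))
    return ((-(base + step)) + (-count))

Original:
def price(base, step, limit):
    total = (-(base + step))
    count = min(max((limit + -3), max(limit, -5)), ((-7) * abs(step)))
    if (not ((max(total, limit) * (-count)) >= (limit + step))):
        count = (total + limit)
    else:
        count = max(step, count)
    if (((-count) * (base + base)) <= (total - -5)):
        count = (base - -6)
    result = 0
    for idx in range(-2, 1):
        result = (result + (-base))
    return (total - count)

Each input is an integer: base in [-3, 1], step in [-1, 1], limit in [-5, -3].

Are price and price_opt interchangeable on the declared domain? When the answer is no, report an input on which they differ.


The two versions differ — the changes include arithmetic usage differs; and statement counts differ; and local variable names differ.
One worked example (base=-2, step=1, limit=-5) — price: total := 1 | count := -7 | (not ((max(total, limit) * (-count)) >= (limit + step))): false | count := 1 | (((-count) * (base + base)) <= (total - -5)): true | count := 4 | result := 0 | iter idx=-2: | result := 2 | iter idx=-1: | result := 4 | iter idx=0: | result := 6 | result -3; price_opt: count := -7 | (not ((max((-(base + step)), limit) * (-count)) >= (limit + step))): false | count := 1 | (((-count) * (base + base)) <= ((-(base + step)) - -5)): true | count := 4 | result := 0 | iter idx=-2: | result := 2 | iter idx=-1: | result := 4 | iter idx=0: | result := 6 | result -3; agreement on -3.
Across all 45 domain points the two functions coincide.
verdict: equivalent


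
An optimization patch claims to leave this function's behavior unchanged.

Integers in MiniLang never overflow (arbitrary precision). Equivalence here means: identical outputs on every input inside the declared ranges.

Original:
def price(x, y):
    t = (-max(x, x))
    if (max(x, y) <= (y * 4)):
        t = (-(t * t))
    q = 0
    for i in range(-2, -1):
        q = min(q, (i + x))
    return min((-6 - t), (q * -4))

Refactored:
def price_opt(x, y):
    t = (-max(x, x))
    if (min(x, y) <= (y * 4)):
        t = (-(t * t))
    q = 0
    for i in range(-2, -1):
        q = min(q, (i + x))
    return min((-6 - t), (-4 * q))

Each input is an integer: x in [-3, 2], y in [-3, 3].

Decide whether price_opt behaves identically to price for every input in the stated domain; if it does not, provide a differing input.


On input x=2, y=0, price returns -4 while price_opt returns -2.
verdict: not equivalent; witness: x=2, y=0


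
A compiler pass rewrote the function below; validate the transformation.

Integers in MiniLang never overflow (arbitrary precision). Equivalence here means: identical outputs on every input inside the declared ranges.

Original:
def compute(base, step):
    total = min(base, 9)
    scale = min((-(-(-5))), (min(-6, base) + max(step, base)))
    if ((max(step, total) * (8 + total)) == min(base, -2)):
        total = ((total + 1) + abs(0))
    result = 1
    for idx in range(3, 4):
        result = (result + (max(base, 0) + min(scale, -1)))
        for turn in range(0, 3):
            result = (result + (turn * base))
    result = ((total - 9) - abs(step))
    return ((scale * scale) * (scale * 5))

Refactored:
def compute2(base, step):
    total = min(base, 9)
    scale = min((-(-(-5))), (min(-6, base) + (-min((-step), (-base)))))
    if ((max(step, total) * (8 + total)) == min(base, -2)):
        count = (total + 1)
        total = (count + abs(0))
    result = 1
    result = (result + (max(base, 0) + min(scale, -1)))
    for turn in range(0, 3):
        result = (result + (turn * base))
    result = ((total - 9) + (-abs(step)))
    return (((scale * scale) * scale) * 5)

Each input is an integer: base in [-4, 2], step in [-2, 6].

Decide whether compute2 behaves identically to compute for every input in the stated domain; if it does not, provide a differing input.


Although loop structure differs, min/max/abs usage differs, arithmetic usage differs, local variable names differ, 63/63 inputs agree.
verdict: equivalent


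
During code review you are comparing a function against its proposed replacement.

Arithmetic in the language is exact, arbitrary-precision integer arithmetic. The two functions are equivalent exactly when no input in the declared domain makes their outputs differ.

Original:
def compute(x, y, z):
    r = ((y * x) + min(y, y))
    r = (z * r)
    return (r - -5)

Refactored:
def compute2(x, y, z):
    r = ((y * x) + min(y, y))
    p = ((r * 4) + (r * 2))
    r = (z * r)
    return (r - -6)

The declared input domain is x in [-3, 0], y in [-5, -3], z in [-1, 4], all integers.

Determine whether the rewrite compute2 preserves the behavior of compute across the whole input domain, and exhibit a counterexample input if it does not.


Try x=-3, y=-5, z=-1.
compute: r=10, then r=-10, then returns -5
compute2: r=10, then p=60, then r=-10, then returns -4
-5 != -4, so the rewrite changes behavior.
verdict: not equivalent; witness: x=-3, y=-5, z=-1
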